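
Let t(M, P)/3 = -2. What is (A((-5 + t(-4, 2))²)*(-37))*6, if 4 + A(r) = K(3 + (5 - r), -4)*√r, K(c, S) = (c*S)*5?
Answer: -5518032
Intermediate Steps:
t(M, P) = -6 (t(M, P) = 3*(-2) = -6)
K(c, S) = 5*S*c (K(c, S) = (S*c)*5 = 5*S*c)
A(r) = -4 + √r*(-160 + 20*r) (A(r) = -4 + (5*(-4)*(3 + (5 - r)))*√r = -4 + (5*(-4)*(8 - r))*√r = -4 + (-160 + 20*r)*√r = -4 + √r*(-160 + 20*r))
(A((-5 + t(-4, 2))²)*(-37))*6 = ((-4 + 20*√((-5 - 6)²)*(-8 + (-5 - 6)²))*(-37))*6 = ((-4 + 20*√((-11)²)*(-8 + (-11)²))*(-37))*6 = ((-4 + 20*√121*(-8 + 121))*(-37))*6 = ((-4 + 20*11*113)*(-37))*6 = ((-4 + 24860)*(-37))*6 = (24856*(-37))*6 = -919672*6 = -5518032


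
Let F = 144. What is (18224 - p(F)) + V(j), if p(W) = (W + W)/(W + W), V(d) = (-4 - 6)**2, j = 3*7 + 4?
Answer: 18323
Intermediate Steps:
j = 25 (j = 21 + 4 = 25)
V(d) = 100 (V(d) = (-10)**2 = 100)
p(W) = 1 (p(W) = (2*W)/((2*W)) = (2*W)*(1/(2*W)) = 1)
(18224 - p(F)) + V(j) = (18224 - 1*1) + 100 = (18224 - 1) + 100 = 18223 + 100 = 18323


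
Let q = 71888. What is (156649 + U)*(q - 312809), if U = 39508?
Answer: -47258340597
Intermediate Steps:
(156649 + U)*(q - 312809) = (156649 + 39508)*(71888 - 312809) = 196157*(-240921) = -47258340597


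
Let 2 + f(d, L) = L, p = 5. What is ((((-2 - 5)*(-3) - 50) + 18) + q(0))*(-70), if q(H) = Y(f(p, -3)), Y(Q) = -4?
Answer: 1050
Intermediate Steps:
f(d, L) = -2 + L
q(H) = -4
((((-2 - 5)*(-3) - 50) + 18) + q(0))*(-70) = ((((-2 - 5)*(-3) - 50) + 18) - 4)*(-70) = (((-7*(-3) - 50) + 18) - 4)*(-70) = (((21 - 50) + 18) - 4)*(-70) = ((-29 + 18) - 4)*(-70) = (-11 - 4)*(-70) = -15*(-70) = 1050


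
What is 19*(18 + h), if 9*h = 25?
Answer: 3553/9 ≈ 394.78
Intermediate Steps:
h = 25/9 (h = (⅑)*25 = 25/9 ≈ 2.7778)
19*(18 + h) = 19*(18 + 25/9) = 19*(187/9) = 3553/9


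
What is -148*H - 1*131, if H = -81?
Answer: 11857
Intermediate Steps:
-148*H - 1*131 = -148*(-81) - 1*131 = 11988 - 131 = 11857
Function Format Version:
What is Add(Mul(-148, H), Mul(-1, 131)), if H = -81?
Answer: 11857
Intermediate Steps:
Add(Mul(-148, H), Mul(-1, 131)) = Add(Mul(-148, -81), Mul(-1, 131)) = Add(11988, -131) = 11857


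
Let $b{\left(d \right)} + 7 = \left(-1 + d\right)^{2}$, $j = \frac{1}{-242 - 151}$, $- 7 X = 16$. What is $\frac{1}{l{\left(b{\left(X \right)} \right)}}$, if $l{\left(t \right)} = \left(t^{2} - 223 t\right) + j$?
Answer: $- \frac{943593}{785148019} \approx -0.0012018$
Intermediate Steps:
$X = - \frac{16}{7}$ ($X = \left(- \frac{1}{7}\right) 16 = - \frac{16}{7} \approx -2.2857$)
$j = - \frac{1}{393}$ ($j = \frac{1}{-393} = - \frac{1}{393} \approx -0.0025445$)
$b{\left(d \right)} = -7 + \left(-1 + d\right)^{2}$
$l{\left(t \right)} = - \frac{1}{393} + t^{2} - 223 t$ ($l{\left(t \right)} = \left(t^{2} - 223 t\right) - \frac{1}{393} = - \frac{1}{393} + t^{2} - 223 t$)
$\frac{1}{l{\left(b{\left(X \right)} \right)}} = \frac{1}{- \frac{1}{393} + \left(-7 + \left(-1 - \frac{16}{7}\right)^{2}\right)^{2} - 223 \left(-7 + \left(-1 - \frac{16}{7}\right)^{2}\right)} = \frac{1}{- \frac{1}{393} + \left(-7 + \left(- \frac{23}{7}\right)^{2}\right)^{2} - 223 \left(-7 + \left(- \frac{23}{7}\right)^{2}\right)} = \frac{1}{- \frac{1}{393} + \left(-7 + \frac{529}{49}\right)^{2} - 223 \left(-7 + \frac{529}{49}\right)} = \frac{1}{- \frac{1}{393} + \left(\frac{186}{49}\right)^{2} - \frac{41478}{49}} = \frac{1}{- \frac{1}{393} + \frac{34596}{2401} - \frac{41478}{49}} = \frac{1}{- \frac{785148019}{943593}} = - \frac{943593}{785148019}$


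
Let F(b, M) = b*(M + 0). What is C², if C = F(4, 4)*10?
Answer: 25600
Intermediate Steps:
F(b, M) = M*b (F(b, M) = b*M = M*b)
C = 160 (C = (4*4)*10 = 16*10 = 160)
C² = 160² = 25600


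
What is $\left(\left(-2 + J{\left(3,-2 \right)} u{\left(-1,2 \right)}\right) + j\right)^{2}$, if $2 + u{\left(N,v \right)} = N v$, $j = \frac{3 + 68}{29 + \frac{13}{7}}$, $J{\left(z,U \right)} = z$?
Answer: $\frac{6385729}{46656} \approx 136.87$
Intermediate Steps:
$j = \frac{497}{216}$ ($j = \frac{71}{29 + 13 \cdot \frac{1}{7}} = \frac{71}{29 + \frac{13}{7}} = \frac{71}{\frac{216}{7}} = 71 \cdot \frac{7}{216} = \frac{497}{216} \approx 2.3009$)
$u{\left(N,v \right)} = -2 + N v$
$\left(\left(-2 + J{\left(3,-2 \right)} u{\left(-1,2 \right)}\right) + j\right)^{2} = \left(\left(-2 + 3 \left(-2 - 2\right)\right) + \frac{497}{216}\right)^{2} = \left(\left(-2 + 3 \left(-4\right)\right) + \frac{497}{216}\right)^{2} = \left(\left(-2 - 12\right) + \frac{497}{216}\right)^{2} = \left(-14 + \frac{497}{216}\right)^{2} = \left(- \frac{2527}{216}\right)^{2} = \frac{6385729}{46656}$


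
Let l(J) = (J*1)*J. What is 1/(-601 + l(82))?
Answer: 1/6123 ≈ 0.00016332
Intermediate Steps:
l(J) = J**2 (l(J) = J*J = J**2)
1/(-601 + l(82)) = 1/(-601 + 82**2) = 1/(-601 + 6724) = 1/6123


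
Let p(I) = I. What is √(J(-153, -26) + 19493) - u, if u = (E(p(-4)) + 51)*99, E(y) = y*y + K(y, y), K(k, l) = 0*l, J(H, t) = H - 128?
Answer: -6633 + 2*√4803 ≈ -6494.4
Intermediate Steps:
J(H, t) = -128 + H
K(k, l) = 0
E(y) = y² (E(y) = y*y + 0 = y² + 0 = y²)
u = 6633 (u = ((-4)² + 51)*99 = (16 + 51)*99 = 67*99 = 6633)
√(J(-153, -26) + 19493) - u = √((-128 - 153) + 19493) - 1*6633 = √(-281 + 19493) - 6633 = √19212 - 6633 = 2*√4803 - 6633 = -6633 + 2*√4803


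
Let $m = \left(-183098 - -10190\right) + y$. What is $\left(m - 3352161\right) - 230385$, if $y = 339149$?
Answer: $-3416305$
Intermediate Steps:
$m = 166241$ ($m = \left(-183098 - -10190\right) + 339149 = \left(-183098 + 10190\right) + 339149 = -172908 + 339149 = 166241$)
$\left(m - 3352161\right) - 230385 = \left(166241 - 3352161\right) - 230385 = -3185920 - 230385 = -3416305$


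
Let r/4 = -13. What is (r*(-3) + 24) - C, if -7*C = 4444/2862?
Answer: 1805282/10017 ≈ 180.22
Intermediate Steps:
r = -52 (r = 4*(-13) = -52)
C = -2222/10017 (C = -4444/(7*2862) = -⅐*2222/1431 = -2222/10017 ≈ -0.22182)
(r*(-3) + 24) - C = (-52*(-3) + 24) - 1*(-2222/10017) = (156 + 24) + 2222/10017 = 180 + 2222/10017 = 1805282/10017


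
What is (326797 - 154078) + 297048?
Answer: 469767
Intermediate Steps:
(326797 - 154078) + 297048 = 172719 + 297048 = 469767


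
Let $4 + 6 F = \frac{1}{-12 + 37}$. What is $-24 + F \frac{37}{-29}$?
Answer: $- \frac{33579}{1450} \approx -23.158$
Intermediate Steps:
$F = - \frac{33}{50}$ ($F = - \frac{2}{3} + \frac{1}{6 \left(-12 + 37\right)} = - \frac{2}{3} + \frac{1}{6 \cdot 25} = - \frac{2}{3} + \frac{1}{6} \cdot \frac{1}{25} = - \frac{2}{3} + \frac{1}{150} = - \frac{33}{50} \approx -0.66$)
$-24 + F \frac{37}{-29} = -24 - \frac{33 \frac{37}{-29}}{50} = -24 - \frac{33 \cdot 37 \left(- \frac{1}{29}\right)}{50} = -24 - - \frac{1221}{1450} = -24 + \frac{1221}{1450} = - \frac{33579}{1450}$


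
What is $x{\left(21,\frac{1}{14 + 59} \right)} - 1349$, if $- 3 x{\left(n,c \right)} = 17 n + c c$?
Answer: $- \frac{23468917}{15987} \approx -1468.0$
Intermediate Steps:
$x{\left(n,c \right)} = - \frac{17 n}{3} - \frac{c^{2}}{3}$ ($x{\left(n,c \right)} = - \frac{17 n + c c}{3} = - \frac{17 n + c^{2}}{3} = - \frac{c^{2} + 17 n}{3} = - \frac{17 n}{3} - \frac{c^{2}}{3}$)
$x{\left(21,\frac{1}{14 + 59} \right)} - 1349 = \left(\left(- \frac{17}{3}\right) 21 - \frac{\left(\frac{1}{14 + 59}\right)^{2}}{3}\right) - 1349 = \left(-119 - \frac{\left(\frac{1}{73}\right)^{2}}{3}\right) - 1349 = \left(-119 - \frac{1}{3 \cdot 5329}\right) - 1349 = \left(-119 - \frac{1}{15987}\right) - 1349 = - \frac{1902454}{15987} - 1349 = - \frac{23468917}{15987}$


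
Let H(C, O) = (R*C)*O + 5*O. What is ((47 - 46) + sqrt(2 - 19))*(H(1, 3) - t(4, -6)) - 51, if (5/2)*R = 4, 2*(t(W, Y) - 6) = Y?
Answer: -171/5 + 84*I*sqrt(17)/5 ≈ -34.2 + 69.268*I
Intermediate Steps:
t(W, Y) = 6 + Y/2
R = 8/5 (R = (2/5)*4 = 8/5 ≈ 1.6000)
H(C, O) = 5*O + 8*C*O/5 (H(C, O) = (8*C/5)*O + 5*O = 8*C*O/5 + 5*O = 5*O + 8*C*O/5)
((47 - 46) + sqrt(2 - 19))*(H(1, 3) - t(4, -6)) - 51 = ((47 - 46) + sqrt(2 - 19))*((1/5)*3*(25 + 8*1) - (6 + (1/2)*(-6))) - 51 = (1 + sqrt(-17))*((1/5)*3*(25 + 8) - (6 - 3)) - 51 = (1 + I*sqrt(17))*((1/5)*3*33 - 1*3) - 51 = (1 + I*sqrt(17))*(99/5 - 3) - 51 = (1 + I*sqrt(17))*(84/5) - 51 = (84/5 + 84*I*sqrt(17)/5) - 51 = -171/5 + 84*I*sqrt(17)/5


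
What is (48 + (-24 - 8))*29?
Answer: 464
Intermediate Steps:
(48 + (-24 - 8))*29 = (48 - 32)*29 = 16*29 = 464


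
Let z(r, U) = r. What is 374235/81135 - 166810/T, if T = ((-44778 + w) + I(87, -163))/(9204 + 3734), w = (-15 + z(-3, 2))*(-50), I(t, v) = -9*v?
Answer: 3891565271353/76467033 ≈ 50892.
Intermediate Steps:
w = 900 (w = (-15 - 3)*(-50) = -18*(-50) = 900)
T = -42411/12938 (T = ((-44778 + 900) - 9*(-163))/(9204 + 3734) = (-43878 + 1467)/12938 = -42411*1/12938 = -42411/12938 ≈ -3.2780)
374235/81135 - 166810/T = 374235/81135 - 166810/(-42411/12938) = 374235*(1/81135) - 166810*(-12938/42411) = 24949/5409 + 2158187780/42411 = 3891565271353/76467033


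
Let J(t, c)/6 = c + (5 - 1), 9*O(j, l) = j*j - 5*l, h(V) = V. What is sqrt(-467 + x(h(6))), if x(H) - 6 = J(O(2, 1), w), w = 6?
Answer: I*sqrt(401) ≈ 20.025*I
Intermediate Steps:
O(j, l) = -5*l/9 + j**2/9 (O(j, l) = (j*j - 5*l)/9 = (j**2 - 5*l)/9 = -5*l/9 + j**2/9)
J(t, c) = 24 + 6*c (J(t, c) = 6*(c + (5 - 1)) = 6*(c + 4) = 6*(4 + c) = 24 + 6*c)
x(H) = 66 (x(H) = 6 + (24 + 6*6) = 6 + (24 + 36) = 6 + 60 = 66)
sqrt(-467 + x(h(6))) = sqrt(-467 + 66) = sqrt(-401) = I*sqrt(401)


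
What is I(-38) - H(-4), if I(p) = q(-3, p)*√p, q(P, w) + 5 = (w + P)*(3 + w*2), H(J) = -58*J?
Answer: -232 + 2988*I*√38 ≈ -232.0 + 18419.0*I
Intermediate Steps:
q(P, w) = -5 + (3 + 2*w)*(P + w) (q(P, w) = -5 + (w + P)*(3 + w*2) = -5 + (P + w)*(3 + 2*w) = -5 + (3 + 2*w)*(P + w))
I(p) = √p*(-14 - 3*p + 2*p²) (I(p) = (-5 + 2*p² + 3*(-3) + 3*p + 2*(-3)*p)*√p = (-5 + 2*p² - 9 + 3*p - 6*p)*√p = (-14 - 3*p + 2*p²)*√p = √p*(-14 - 3*p + 2*p²))
I(-38) - H(-4) = √(-38)*(-14 - 3*(-38) + 2*(-38)²) - (-58)*(-4) = (I*√38)*(-14 + 114 + 2*1444) - 1*232 = (I*√38)*(-14 + 114 + 2888) - 232 = (I*√38)*2988 - 232 = 2988*I*√38 - 232 = -232 + 2988*I*√38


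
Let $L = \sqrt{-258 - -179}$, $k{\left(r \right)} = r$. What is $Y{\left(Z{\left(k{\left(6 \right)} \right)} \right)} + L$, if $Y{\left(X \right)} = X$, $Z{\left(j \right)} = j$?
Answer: $6 + i \sqrt{79} \approx 6.0 + 8.8882 i$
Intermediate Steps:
$L = i \sqrt{79}$ ($L = \sqrt{-258 + 179} = \sqrt{-79} = i \sqrt{79} \approx 8.8882 i$)
$Y{\left(Z{\left(k{\left(6 \right)} \right)} \right)} + L = 6 + i \sqrt{79}$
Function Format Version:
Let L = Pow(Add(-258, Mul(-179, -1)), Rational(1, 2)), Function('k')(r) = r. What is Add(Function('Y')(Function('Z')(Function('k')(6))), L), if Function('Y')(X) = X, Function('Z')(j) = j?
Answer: Add(6, Mul(I, Pow(79, Rational(1, 2)))) ≈ Add(6.0000, Mul(8.8882, I))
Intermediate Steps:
L = Mul(I, Pow(79, Rational(1, 2))) (L = Pow(Add(-258, 179), Rational(1, 2)) = Pow(-79, Rational(1, 2)) = Mul(I, Pow(79, Rational(1, 2))) ≈ Mul(8.8882, I))
Add(Function('Y')(Function('Z')(Function('k')(6))), L) = Add(6, Mul(I, Pow(79, Rational(1, 2))))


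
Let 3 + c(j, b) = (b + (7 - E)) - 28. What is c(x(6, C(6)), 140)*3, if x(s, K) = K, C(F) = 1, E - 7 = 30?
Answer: 237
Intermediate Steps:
E = 37 (E = 7 + 30 = 37)
c(j, b) = -61 + b (c(j, b) = -3 + ((b + (7 - 1*37)) - 28) = -3 + ((b + (7 - 37)) - 28) = -3 + ((b - 30) - 28) = -3 + ((-30 + b) - 28) = -3 + (-58 + b) = -61 + b)
c(x(6, C(6)), 140)*3 = (-61 + 140)*3 = 79*3 = 237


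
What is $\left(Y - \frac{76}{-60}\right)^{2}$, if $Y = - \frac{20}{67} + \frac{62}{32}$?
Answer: $\frac{2183038729}{258566400} \approx 8.4429$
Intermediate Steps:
$Y = \frac{1757}{1072}$ ($Y = \left(-20\right) \frac{1}{67} + 62 \cdot \frac{1}{32} = - \frac{20}{67} + \frac{31}{16} = \frac{1757}{1072} \approx 1.639$)
$\left(Y - \frac{76}{-60}\right)^{2} = \left(\frac{1757}{1072} - \frac{76}{-60}\right)^{2} = \left(\frac{1757}{1072} - - \frac{19}{15}\right)^{2} = \left(\frac{1757}{1072} + \frac{19}{15}\right)^{2} = \left(\frac{46723}{16080}\right)^{2} = \frac{2183038729}{258566400}$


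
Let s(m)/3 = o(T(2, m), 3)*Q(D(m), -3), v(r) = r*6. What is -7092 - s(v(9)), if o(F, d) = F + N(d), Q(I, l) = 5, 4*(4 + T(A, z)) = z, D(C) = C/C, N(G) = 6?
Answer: -14649/2 ≈ -7324.5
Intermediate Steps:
D(C) = 1
T(A, z) = -4 + z/4
v(r) = 6*r
o(F, d) = 6 + F (o(F, d) = F + 6 = 6 + F)
s(m) = 30 + 15*m/4 (s(m) = 3*((6 + (-4 + m/4))*5) = 3*((2 + m/4)*5) = 3*(10 + 5*m/4) = 30 + 15*m/4)
-7092 - s(v(9)) = -7092 - (30 + 15*(6*9)/4) = -7092 - (30 + (15/4)*54) = -7092 - (30 + 405/2) = -7092 - 1*465/2 = -7092 - 465/2 = -14649/2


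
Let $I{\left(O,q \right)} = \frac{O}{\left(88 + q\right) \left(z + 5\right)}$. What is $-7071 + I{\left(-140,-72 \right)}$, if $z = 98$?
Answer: $- \frac{2913287}{412} \approx -7071.1$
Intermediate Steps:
$I{\left(O,q \right)} = \frac{O}{9064 + 103 q}$ ($I{\left(O,q \right)} = \frac{O}{\left(88 + q\right) \left(98 + 5\right)} = \frac{O}{\left(88 + q\right) 103} = \frac{O}{9064 + 103 q}$)
$-7071 + I{\left(-140,-72 \right)} = -7071 + \frac{1}{103} \left(-140\right) \frac{1}{88 - 72} = -7071 + \frac{1}{103} \left(-140\right) \frac{1}{16} = -7071 - \frac{35}{412} = - \frac{2913287}{412}$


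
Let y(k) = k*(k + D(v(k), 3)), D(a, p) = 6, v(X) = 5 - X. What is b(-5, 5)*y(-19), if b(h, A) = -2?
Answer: -494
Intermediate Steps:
y(k) = k*(6 + k) (y(k) = k*(k + 6) = k*(6 + k))
b(-5, 5)*y(-19) = -(-38)*(6 - 19) = -(-38)*(-13) = -2*247 = -494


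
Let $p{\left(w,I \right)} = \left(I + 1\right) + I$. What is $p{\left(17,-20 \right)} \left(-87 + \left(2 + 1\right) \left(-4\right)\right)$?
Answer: $3861$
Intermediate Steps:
$p{\left(w,I \right)} = 1 + 2 I$ ($p{\left(w,I \right)} = \left(1 + I\right) + I = 1 + 2 I$)
$p{\left(17,-20 \right)} \left(-87 + \left(2 + 1\right) \left(-4\right)\right) = \left(1 + 2 \left(-20\right)\right) \left(-87 + \left(2 + 1\right) \left(-4\right)\right) = \left(1 - 40\right) \left(-87 + 3 \left(-4\right)\right) = - 39 \left(-87 - 12\right) = \left(-39\right) \left(-99\right) = 3861$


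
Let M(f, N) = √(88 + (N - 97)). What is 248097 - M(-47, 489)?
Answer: 248097 - 4*√30 ≈ 2.4808e+5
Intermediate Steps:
M(f, N) = √(-9 + N) (M(f, N) = √(88 + (-97 + N)) = √(-9 + N))
248097 - M(-47, 489) = 248097 - √(-9 + 489) = 248097 - √480 = 248097 - 4*√30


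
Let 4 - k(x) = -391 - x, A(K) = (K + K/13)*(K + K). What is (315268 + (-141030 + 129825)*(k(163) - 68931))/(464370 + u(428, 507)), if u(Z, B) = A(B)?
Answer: 766434733/1018014 ≈ 752.87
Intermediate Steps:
A(K) = 28*K²/13 (A(K) = (K + K*(1/13))*(2*K) = (K + K/13)*(2*K) = (14*K/13)*(2*K) = 28*K²/13)
k(x) = 395 + x (k(x) = 4 - (-391 - x) = 4 + (391 + x) = 395 + x)
u(Z, B) = 28*B²/13
(315268 + (-141030 + 129825)*(k(163) - 68931))/(464370 + u(428, 507)) = (315268 + (-141030 + 129825)*((395 + 163) - 68931))/(464370 + (28/13)*507²) = (315268 - 11205*(558 - 68931))/(464370 + (28/13)*257049) = (315268 - 11205*(-68373))/(464370 + 553644) = (315268 + 766119465)/1018014 = 766434733*(1/1018014) = 766434733/1018014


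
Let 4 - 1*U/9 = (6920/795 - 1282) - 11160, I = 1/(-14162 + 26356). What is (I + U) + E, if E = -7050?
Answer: 67785714413/646282 ≈ 1.0489e+5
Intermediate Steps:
I = 1/12194 ≈ 8.2007e-5
U = 5932590/53 (U = 36 - 9*((6920/795 - 1282) - 11160) = 36 - 9*((6920*(1/795) - 1282) - 11160) = 36 - 9*((1384/159 - 1282) - 11160) = 36 - 9*(-202454/159 - 11160) = 36 - 9*(-1976894/159) = 36 + 5930682/53 = 5932590/53 ≈ 1.1194e+5)
(I + U) + E = (1/12194 + 5932590/53) - 7050 = 72342002513/646282 - 7050 = 67785714413/646282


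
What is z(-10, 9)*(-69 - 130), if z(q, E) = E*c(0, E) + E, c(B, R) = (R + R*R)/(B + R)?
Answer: -19701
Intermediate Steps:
c(B, R) = (R + R²)/(B + R)
z(q, E) = E + E*(1 + E) (z(q, E) = E*(E*(1 + E)/(0 + E)) + E = E*(E*(1 + E)/E) + E = E*(1 + E) + E = E + E*(1 + E))
z(-10, 9)*(-69 - 130) = (9*(2 + 9))*(-69 - 130) = (9*11)*(-199) = 99*(-199) = -19701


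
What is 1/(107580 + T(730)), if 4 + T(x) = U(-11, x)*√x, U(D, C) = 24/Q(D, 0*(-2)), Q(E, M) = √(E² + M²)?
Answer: 1627087/175035458552 - 33*√730/175035458552 ≈ 9.2907e-6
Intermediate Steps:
U(D, C) = 24/√(D²) (U(D, C) = 24/(√(D² + (0*(-2))²)) = 24/(√(D² + 0²)) = 24/(√(D² + 0)) = 24/(√(D²)) = 24/√(D²))
T(x) = -4 + 24*√x/11 (T(x) = -4 + (24/√((-11)²))*√x = -4 + (24/√121)*√x = -4 + (24*(1/11))*√x = -4 + 24*√x/11)
1/(107580 + T(730)) = 1/(107580 + (-4 + 24*√730/11)) = 1/(107576 + 24*√730/11)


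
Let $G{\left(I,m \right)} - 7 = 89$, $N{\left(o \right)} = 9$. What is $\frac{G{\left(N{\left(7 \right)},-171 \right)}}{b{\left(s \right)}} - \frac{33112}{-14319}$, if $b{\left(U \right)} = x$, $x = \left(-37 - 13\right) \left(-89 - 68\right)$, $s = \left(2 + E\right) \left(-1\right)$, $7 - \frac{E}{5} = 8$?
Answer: $\frac{130651912}{56202075} \approx 2.3247$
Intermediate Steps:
$E = -5$ ($E = 35 - 40 = -5$)
$s = 3$ ($s = \left(2 - 5\right) \left(-1\right) = \left(-3\right) \left(-1\right) = 3$)
$G{\left(I,m \right)} = 96$ ($G{\left(I,m \right)} = 7 + 89 = 96$)
$x = 7850$ ($x = \left(-50\right) \left(-157\right) = 7850$)
$b{\left(U \right)} = 7850$
$\frac{G{\left(N{\left(7 \right)},-171 \right)}}{b{\left(s \right)}} - \frac{33112}{-14319} = \frac{96}{7850} - \frac{33112}{-14319} = 96 \cdot \frac{1}{7850} - - \frac{33112}{14319} = \frac{48}{3925} + \frac{33112}{14319} = \frac{130651912}{56202075}$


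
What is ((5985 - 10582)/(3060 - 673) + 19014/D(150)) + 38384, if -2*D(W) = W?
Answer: 2275321469/59675 ≈ 38129.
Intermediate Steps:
D(W) = -W/2
((5985 - 10582)/(3060 - 673) + 19014/D(150)) + 38384 = ((5985 - 10582)/(3060 - 673) + 19014/((-½*150))) + 38384 = (-4597/2387 + 19014/(-75)) + 38384 = (-4597*1/2387 + 19014*(-1/75)) + 38384 = (-4597/2387 - 6338/25) + 38384 = -15243731/59675 + 38384 = 2275321469/59675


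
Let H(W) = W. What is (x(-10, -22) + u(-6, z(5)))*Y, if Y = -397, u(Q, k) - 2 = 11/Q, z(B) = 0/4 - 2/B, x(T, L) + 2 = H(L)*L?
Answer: -1148521/6 ≈ -1.9142e+5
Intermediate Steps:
x(T, L) = -2 + L**2 (x(T, L) = -2 + L*L = -2 + L**2)
z(B) = -2/B (z(B) = 0*(1/4) - 2/B = 0 - 2/B = -2/B)
u(Q, k) = 2 + 11/Q
(x(-10, -22) + u(-6, z(5)))*Y = ((-2 + (-22)**2) + (2 + 11/(-6)))*(-397) = ((-2 + 484) + (2 + 11*(-1/6)))*(-397) = (482 + (2 - 11/6))*(-397) = (482 + 1/6)*(-397) = (2893/6)*(-397) = -1148521/6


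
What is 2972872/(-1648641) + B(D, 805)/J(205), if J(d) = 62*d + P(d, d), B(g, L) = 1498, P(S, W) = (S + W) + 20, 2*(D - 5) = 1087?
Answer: -6098978977/3610523790 ≈ -1.6892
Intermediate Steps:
D = 1097/2 (D = 5 + (1/2)*1087 = 5 + 1087/2 = 1097/2 ≈ 548.50)
P(S, W) = 20 + S + W
J(d) = 20 + 64*d (J(d) = 62*d + (20 + d + d) = 62*d + (20 + 2*d) = 20 + 64*d)
2972872/(-1648641) + B(D, 805)/J(205) = 2972872/(-1648641) + 1498/(20 + 64*205) = 2972872*(-1/1648641) + 1498/(20 + 13120) = -2972872/1648641 + 1498/13140 = -2972872/1648641 + 1498*(1/13140) = -2972872/1648641 + 749/6570 = -6098978977/3610523790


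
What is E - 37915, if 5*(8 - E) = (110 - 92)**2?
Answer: -189859/5 ≈ -37972.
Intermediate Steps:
E = -284/5 (E = 8 - (110 - 92)**2/5 = 8 - 1/5*18**2 = 8 - 1/5*324 = 8 - 324/5 = -284/5 ≈ -56.800)
E - 37915 = -284/5 - 37915 = -189859/5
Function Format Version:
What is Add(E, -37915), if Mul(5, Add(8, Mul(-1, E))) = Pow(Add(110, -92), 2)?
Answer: Rational(-189859, 5) ≈ -37972.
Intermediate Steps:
E = Rational(-284, 5) (E = Add(8, Mul(Rational(-1, 5), Pow(Add(110, -92), 2))) = Add(8, Mul(Rational(-1, 5), Pow(18, 2))) = Add(8, Mul(Rational(-1, 5), 324)) = Add(8, Rational(-324, 5)) = Rational(-284, 5) ≈ -56.800)
Add(E, -37915) = Add(Rational(-284, 5), -37915) = Rational(-189859, 5)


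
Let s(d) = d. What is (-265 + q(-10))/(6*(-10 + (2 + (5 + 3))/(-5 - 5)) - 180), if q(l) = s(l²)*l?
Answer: 1265/246 ≈ 5.1423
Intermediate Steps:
q(l) = l³ (q(l) = l²*l = l³)
(-265 + q(-10))/(6*(-10 + (2 + (5 + 3))/(-5 - 5)) - 180) = (-265 + (-10)³)/(6*(-10 + (2 + (5 + 3))/(-5 - 5)) - 180) = (-265 - 1000)/(6*(-10 + (2 + 8)/(-10)) - 180) = -1265/(6*(-10 + 10*(-⅒)) - 180) = -1265/(6*(-10 - 1) - 180) = -1265/(6*(-11) - 180) = -1265/(-66 - 180) = -1265/(-246) = -1265*(-1/246) = 1265/246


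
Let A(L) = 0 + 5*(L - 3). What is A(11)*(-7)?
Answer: -280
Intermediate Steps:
A(L) = -15 + 5*L (A(L) = 0 + 5*(-3 + L) = 0 + (-15 + 5*L) = -15 + 5*L)
A(11)*(-7) = (-15 + 5*11)*(-7) = (-15 + 55)*(-7) = 40*(-7) = -280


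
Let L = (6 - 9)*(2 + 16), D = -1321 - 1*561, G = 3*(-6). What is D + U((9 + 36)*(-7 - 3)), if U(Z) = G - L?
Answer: -1846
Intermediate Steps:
G = -18
D = -1882 (D = -1321 - 561 = -1882)
L = -54 (L = -3*18 = -54)
U(Z) = 36 (U(Z) = -18 - 1*(-54) = -18 + 54 = 36)
D + U((9 + 36)*(-7 - 3)) = -1882 + 36 = -1846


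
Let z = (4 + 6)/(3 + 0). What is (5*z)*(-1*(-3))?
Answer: 50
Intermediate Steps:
z = 10/3 ≈ 3.3333
(5*z)*(-1*(-3)) = (5*(10/3))*(-1*(-3)) = (50/3)*3 = 50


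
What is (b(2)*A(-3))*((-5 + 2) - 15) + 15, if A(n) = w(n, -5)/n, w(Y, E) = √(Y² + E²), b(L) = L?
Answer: 15 + 12*√34 ≈ 84.971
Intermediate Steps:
w(Y, E) = √(E² + Y²)
A(n) = √(25 + n²)/n (A(n) = √((-5)² + n²)/n = √(25 + n²)/n)
(b(2)*A(-3))*((-5 + 2) - 15) + 15 = (2*(√(25 + (-3)²)/(-3)))*((-5 + 2) - 15) + 15 = (2*(-√(25 + 9)/3))*(-3 - 15) + 15 = (2*(-√34/3))*(-18) + 15 = -2*√34/3*(-18) + 15 = 12*√34 + 15 = 15 + 12*√34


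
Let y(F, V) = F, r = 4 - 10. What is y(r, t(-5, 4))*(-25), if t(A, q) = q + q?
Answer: 150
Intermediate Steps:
r = -6
t(A, q) = 2*q
y(r, t(-5, 4))*(-25) = -6*(-25) = 150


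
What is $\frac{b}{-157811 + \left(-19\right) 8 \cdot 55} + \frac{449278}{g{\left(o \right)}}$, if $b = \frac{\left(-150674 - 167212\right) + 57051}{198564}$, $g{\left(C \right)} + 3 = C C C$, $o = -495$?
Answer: $- \frac{2465425249820467}{666991199177679972} \approx -0.0036963$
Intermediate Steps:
$g{\left(C \right)} = -3 + C^{3}$ ($g{\left(C \right)} = -3 + C C C = -3 + C^{2} C = -3 + C^{3}$)
$b = - \frac{86945}{66188}$ ($b = \left(-317886 + 57051\right) \frac{1}{198564} = \left(-260835\right) \frac{1}{198564} = - \frac{86945}{66188} \approx -1.3136$)
$\frac{b}{-157811 + \left(-19\right) 8 \cdot 55} + \frac{449278}{g{\left(o \right)}} = - \frac{86945}{66188 \left(-157811 + \left(-19\right) 8 \cdot 55\right)} + \frac{449278}{-3 + \left(-495\right)^{3}} = - \frac{86945}{66188 \left(-157811 - 8360\right)} + \frac{449278}{-3 - 121287375} = - \frac{86945}{66188 \left(-157811 - 8360\right)} + \frac{449278}{-121287378} = - \frac{86945}{66188 \left(-166171\right)} + 449278 \left(- \frac{1}{121287378}\right) = \left(- \frac{86945}{66188}\right) \left(- \frac{1}{166171}\right) - \frac{224639}{60643689} = \frac{86945}{10998526148} - \frac{224639}{60643689} = - \frac{2465425249820467}{666991199177679972}$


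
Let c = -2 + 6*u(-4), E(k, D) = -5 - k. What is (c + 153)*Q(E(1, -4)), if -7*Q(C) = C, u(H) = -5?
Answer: 726/7 ≈ 103.71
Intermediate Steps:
Q(C) = -C/7
c = -32 (c = -2 + 6*(-5) = -2 - 30 = -32)
(c + 153)*Q(E(1, -4)) = (-32 + 153)*(-(-5 - 1*1)/7) = 121*(-(-5 - 1)/7) = 121*(-⅐*(-6)) = 121*(6/7) = 726/7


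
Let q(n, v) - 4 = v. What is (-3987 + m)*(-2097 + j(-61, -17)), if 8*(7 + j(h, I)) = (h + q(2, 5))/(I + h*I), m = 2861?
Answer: 2416493399/1020 ≈ 2.3691e+6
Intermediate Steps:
q(n, v) = 4 + v
j(h, I) = -7 + (9 + h)/(8*(I + I*h)) (j(h, I) = -7 + ((h + (4 + 5))/(I + h*I))/8 = -7 + ((h + 9)/(I + I*h))/8 = -7 + ((9 + h)/(I + I*h))/8 = -7 + (9 + h)/(8*(I + I*h)))
(-3987 + m)*(-2097 + j(-61, -17)) = (-3987 + 2861)*(-2097 + (1/8)*(9 - 61 - 56*(-17) - 56*(-17)*(-61))/(-17*(1 - 61))) = -1126*(-2097 + (1/8)*(-1/17)*(9 - 61 + 952 - 58072)/(-60)) = -1126*(-2097 + (1/8)*(-1/17)*(-1/60)*(-57172)) = -1126*(-2097 - 14293/2040) = -1126*(-4292173/2040) = 2416493399/1020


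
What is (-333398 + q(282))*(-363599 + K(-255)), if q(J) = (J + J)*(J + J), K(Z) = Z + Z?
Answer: 5571595918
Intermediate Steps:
K(Z) = 2*Z
q(J) = 4*J² (q(J) = (2*J)*(2*J) = 4*J²)
(-333398 + q(282))*(-363599 + K(-255)) = (-333398 + 4*282²)*(-363599 + 2*(-255)) = (-333398 + 4*79524)*(-363599 - 510) = (-333398 + 318096)*(-364109) = -15302*(-364109) = 5571595918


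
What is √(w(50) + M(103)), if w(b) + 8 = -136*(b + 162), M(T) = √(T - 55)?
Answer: 2*√(-7210 + √3) ≈ 169.8*I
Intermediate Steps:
M(T) = √(-55 + T)
w(b) = -22040 - 136*b (w(b) = -8 - 136*(b + 162) = -8 - 136*(162 + b) = -8 + (-22032 - 136*b) = -22040 - 136*b)
√(w(50) + M(103)) = √((-22040 - 136*50) + √(-55 + 103)) = √((-22040 - 6800) + √48) = √(-28840 + 4*√3)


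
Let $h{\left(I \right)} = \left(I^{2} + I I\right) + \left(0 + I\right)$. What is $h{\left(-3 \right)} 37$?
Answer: $555$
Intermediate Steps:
$h{\left(I \right)} = I + 2 I^{2}$ ($h{\left(I \right)} = \left(I^{2} + I^{2}\right) + I = 2 I^{2} + I = I + 2 I^{2}$)
$h{\left(-3 \right)} 37 = - 3 \left(1 + 2 \left(-3\right)\right) 37 = - 3 \left(1 - 6\right) 37 = \left(-3\right) \left(-5\right) 37 = 15 \cdot 37 = 555$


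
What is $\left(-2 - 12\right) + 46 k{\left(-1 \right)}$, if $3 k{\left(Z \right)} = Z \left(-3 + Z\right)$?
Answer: $\frac{142}{3} \approx 47.333$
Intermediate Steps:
$k{\left(Z \right)} = \frac{Z \left(-3 + Z\right)}{3}$
$\left(-2 - 12\right) + 46 k{\left(-1 \right)} = \left(-2 - 12\right) + 46 \cdot \frac{1}{3} \left(-1\right) \left(-3 - 1\right) = -14 + 46 \cdot \frac{1}{3} \left(-1\right) \left(-4\right) = -14 + 46 \cdot \frac{4}{3} = -14 + \frac{184}{3} = \frac{142}{3}$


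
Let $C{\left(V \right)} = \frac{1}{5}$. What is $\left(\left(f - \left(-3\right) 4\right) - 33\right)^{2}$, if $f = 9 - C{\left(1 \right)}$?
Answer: $\frac{3721}{25} \approx 148.84$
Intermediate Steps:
$C{\left(V \right)} = \frac{1}{5}$
$f = \frac{44}{5}$ ($f = 9 - \frac{1}{5} = \frac{44}{5} \approx 8.8$)
$\left(\left(f - \left(-3\right) 4\right) - 33\right)^{2} = \left(\left(\frac{44}{5} - \left(-3\right) 4\right) - 33\right)^{2} = \left(\left(\frac{44}{5} - -12\right) - 33\right)^{2} = \left(\left(\frac{44}{5} + 12\right) - 33\right)^{2} = \left(\frac{104}{5} - 33\right)^{2} = \left(- \frac{61}{5}\right)^{2} = \frac{3721}{25}$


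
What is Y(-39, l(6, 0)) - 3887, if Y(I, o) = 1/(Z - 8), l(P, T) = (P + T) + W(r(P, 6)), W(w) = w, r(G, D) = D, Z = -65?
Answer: -283752/73 ≈ -3887.0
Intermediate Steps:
l(P, T) = 6 + P + T (l(P, T) = (P + T) + 6 = 6 + P + T)
Y(I, o) = -1/73 (Y(I, o) = 1/(-65 - 8) = 1/(-73) = -1/73)
Y(-39, l(6, 0)) - 3887 = -1/73 - 3887 = -283752/73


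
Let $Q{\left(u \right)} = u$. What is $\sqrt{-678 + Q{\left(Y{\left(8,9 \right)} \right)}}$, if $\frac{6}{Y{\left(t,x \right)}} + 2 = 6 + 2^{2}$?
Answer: $\frac{3 i \sqrt{301}}{2} \approx 26.024 i$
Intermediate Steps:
$Y{\left(t,x \right)} = \frac{3}{4}$ ($Y{\left(t,x \right)} = \frac{6}{-2 + \left(6 + 2^{2}\right)} = \frac{6}{-2 + \left(6 + 4\right)} = \frac{6}{-2 + 10} = \frac{6}{8} = 6 \cdot \frac{1}{8} = \frac{3}{4}$)
$\sqrt{-678 + Q{\left(Y{\left(8,9 \right)} \right)}} = \sqrt{-678 + \frac{3}{4}} = \sqrt{- \frac{2709}{4}} = \frac{3 i \sqrt{301}}{2}$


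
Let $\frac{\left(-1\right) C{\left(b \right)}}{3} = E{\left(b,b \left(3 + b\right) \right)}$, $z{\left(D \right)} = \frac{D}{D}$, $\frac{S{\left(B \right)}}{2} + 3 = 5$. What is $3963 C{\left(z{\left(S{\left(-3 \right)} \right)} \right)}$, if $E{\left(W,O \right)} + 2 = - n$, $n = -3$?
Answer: $-11889$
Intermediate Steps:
$S{\left(B \right)} = 4$ ($S{\left(B \right)} = -6 + 2 \cdot 5 = -6 + 10 = 4$)
$z{\left(D \right)} = 1$
$E{\left(W,O \right)} = 1$ ($E{\left(W,O \right)} = -2 - -3 = -2 + 3 = 1$)
$C{\left(b \right)} = -3$ ($C{\left(b \right)} = \left(-3\right) 1 = -3$)
$3963 C{\left(z{\left(S{\left(-3 \right)} \right)} \right)} = 3963 \left(-3\right) = -11889$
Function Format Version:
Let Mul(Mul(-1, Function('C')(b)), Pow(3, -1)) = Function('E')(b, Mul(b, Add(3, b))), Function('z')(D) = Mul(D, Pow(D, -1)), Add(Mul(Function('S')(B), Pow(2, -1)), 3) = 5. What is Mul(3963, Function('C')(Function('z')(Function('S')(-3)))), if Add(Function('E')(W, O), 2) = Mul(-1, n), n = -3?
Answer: -11889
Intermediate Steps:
Function('S')(B) = 4 (Function('S')(B) = Add(-6, Mul(2, 5)) = Add(-6, 10) = 4)
Function('z')(D) = 1
Function('E')(W, O) = 1 (Function('E')(W, O) = Add(-2, Mul(-1, -3)) = Add(-2, 3) = 1)
Function('C')(b) = -3 (Function('C')(b) = Mul(-3, 1) = -3)
Mul(3963, Function('C')(Function('z')(Function('S')(-3)))) = Mul(3963, -3) = -11889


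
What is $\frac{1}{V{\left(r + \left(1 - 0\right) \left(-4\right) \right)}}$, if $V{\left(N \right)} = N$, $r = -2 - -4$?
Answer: $- \frac{1}{2} \approx -0.5$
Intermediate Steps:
$r = 2$ ($r = -2 + 4 = 2$)
$\frac{1}{V{\left(r + \left(1 - 0\right) \left(-4\right) \right)}} = \frac{1}{2 + \left(1 - 0\right) \left(-4\right)} = \frac{1}{2 + \left(1 + 0\right) \left(-4\right)} = \frac{1}{2 + 1 \left(-4\right)} = \frac{1}{2 - 4} = \frac{1}{-2} = - \frac{1}{2}$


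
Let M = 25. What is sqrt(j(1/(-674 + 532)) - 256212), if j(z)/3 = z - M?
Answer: I*sqrt(5167771494)/142 ≈ 506.25*I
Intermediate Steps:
j(z) = -75 + 3*z (j(z) = 3*(z - 1*25) = 3*(z - 25) = 3*(-25 + z) = -75 + 3*z)
sqrt(j(1/(-674 + 532)) - 256212) = sqrt((-75 + 3/(-674 + 532)) - 256212) = sqrt((-75 + 3/(-142)) - 256212) = sqrt((-75 + 3*(-1/142)) - 256212) = sqrt((-75 - 3/142) - 256212) = sqrt(-10653/142 - 256212) = sqrt(-36392757/142) = I*sqrt(5167771494)/142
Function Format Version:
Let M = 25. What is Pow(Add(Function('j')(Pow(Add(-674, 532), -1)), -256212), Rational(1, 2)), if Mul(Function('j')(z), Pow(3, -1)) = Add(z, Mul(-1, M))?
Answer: Mul(Rational(1, 142), I, Pow(5167771494, Rational(1, 2))) ≈ Mul(506.25, I)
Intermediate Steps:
Function('j')(z) = Add(-75, Mul(3, z)) (Function('j')(z) = Mul(3, Add(z, Mul(-1, 25))) = Mul(3, Add(z, -25)) = Mul(3, Add(-25, z)) = Add(-75, Mul(3, z)))
Pow(Add(Function('j')(Pow(Add(-674, 532), -1)), -256212), Rational(1, 2)) = Pow(Add(Add(-75, Mul(3, Pow(Add(-674, 532), -1))), -256212), Rational(1, 2)) = Pow(Add(Add(-75, Mul(3, Pow(-142, -1))), -256212), Rational(1, 2)) = Pow(Add(Add(-75, Mul(3, Rational(-1, 142))), -256212), Rational(1, 2)) = Pow(Add(Add(-75, Rational(-3, 142)), -256212), Rational(1, 2)) = Pow(Add(Rational(-10653, 142), -256212), Rational(1, 2)) = Pow(Rational(-36392757, 142), Rational(1, 2)) = Mul(Rational(1, 142), I, Pow(5167771494, Rational(1, 2)))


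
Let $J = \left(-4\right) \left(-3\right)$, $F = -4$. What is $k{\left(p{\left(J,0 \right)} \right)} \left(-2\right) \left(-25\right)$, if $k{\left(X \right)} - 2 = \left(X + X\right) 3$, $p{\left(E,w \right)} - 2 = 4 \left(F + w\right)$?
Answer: $-4100$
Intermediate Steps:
$J = 12$
$p{\left(E,w \right)} = -14 + 4 w$ ($p{\left(E,w \right)} = 2 + 4 \left(-4 + w\right) = 2 + \left(-16 + 4 w\right) = -14 + 4 w$)
$k{\left(X \right)} = 2 + 6 X$ ($k{\left(X \right)} = 2 + \left(X + X\right) 3 = 2 + 2 X 3 = 2 + 6 X$)
$k{\left(p{\left(J,0 \right)} \right)} \left(-2\right) \left(-25\right) = \left(2 + 6 \left(-14 + 4 \cdot 0\right)\right) \left(-2\right) \left(-25\right) = \left(2 + 6 \left(-14 + 0\right)\right) \left(-2\right) \left(-25\right) = \left(2 + 6 \left(-14\right)\right) \left(-2\right) \left(-25\right) = \left(2 - 84\right) \left(-2\right) \left(-25\right) = \left(-82\right) \left(-2\right) \left(-25\right) = 164 \left(-25\right) = -4100$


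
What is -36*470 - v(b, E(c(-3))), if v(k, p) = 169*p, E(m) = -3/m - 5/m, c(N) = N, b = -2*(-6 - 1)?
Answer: -52112/3 ≈ -17371.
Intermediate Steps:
b = 14 (b = -2*(-7) = 14)
E(m) = -8/m
-36*470 - v(b, E(c(-3))) = -36*470 - 169*(-8/(-3)) = -16920 - 169*(-8*(-⅓)) = -16920 - 169*8/3 = -16920 - 1*1352/3 = -16920 - 1352/3 = -52112/3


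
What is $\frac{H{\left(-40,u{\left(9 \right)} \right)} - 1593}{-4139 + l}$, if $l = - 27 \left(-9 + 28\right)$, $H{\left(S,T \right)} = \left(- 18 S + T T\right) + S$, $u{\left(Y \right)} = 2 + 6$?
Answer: $\frac{849}{4652} \approx 0.1825$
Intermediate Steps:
$u{\left(Y \right)} = 8$
$H{\left(S,T \right)} = T^{2} - 17 S$ ($H{\left(S,T \right)} = \left(- 18 S + T^{2}\right) + S = \left(T^{2} - 18 S\right) + S = T^{2} - 17 S$)
$l = -513$ ($l = \left(-27\right) 19 = -513$)
$\frac{H{\left(-40,u{\left(9 \right)} \right)} - 1593}{-4139 + l} = \frac{\left(8^{2} - -680\right) - 1593}{-4139 - 513} = \frac{\left(64 + 680\right) - 1593}{-4652} = \left(744 - 1593\right) \left(- \frac{1}{4652}\right) = \left(-849\right) \left(- \frac{1}{4652}\right) = \frac{849}{4652}$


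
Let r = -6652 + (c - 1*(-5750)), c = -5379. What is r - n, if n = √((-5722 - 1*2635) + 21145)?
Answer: -6281 - 2*√3197 ≈ -6394.1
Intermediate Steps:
r = -6281 (r = -6652 + (-5379 - 1*(-5750)) = -6652 + (-5379 + 5750) = -6652 + 371 = -6281)
n = 2*√3197 (n = √((-5722 - 2635) + 21145) = √(-8357 + 21145) = √12788 = 2*√3197 ≈ 113.08)
r - n = -6281 - 2*√3197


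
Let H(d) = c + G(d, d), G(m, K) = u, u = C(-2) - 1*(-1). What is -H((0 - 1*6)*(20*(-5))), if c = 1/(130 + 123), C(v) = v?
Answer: 252/253 ≈ 0.99605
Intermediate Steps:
u = -1 (u = -2 - 1*(-1) = -2 + 1 = -1)
G(m, K) = -1
c = 1/253 ≈ 0.0039526
H(d) = -252/253 (H(d) = 1/253 - 1 = -252/253)
-H((0 - 1*6)*(20*(-5))) = -1*(-252/253) = 252/253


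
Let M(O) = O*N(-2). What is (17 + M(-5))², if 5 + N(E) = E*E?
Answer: 484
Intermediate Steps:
N(E) = -5 + E² (N(E) = -5 + E*E = -5 + E²)
M(O) = -O (M(O) = O*(-5 + (-2)²) = O*(-5 + 4) = O*(-1) = -O)
(17 + M(-5))² = (17 - 1*(-5))² = (17 + 5)² = 22² = 484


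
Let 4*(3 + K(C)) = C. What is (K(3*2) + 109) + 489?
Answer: 1193/2 ≈ 596.50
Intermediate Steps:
K(C) = -3 + C/4
(K(3*2) + 109) + 489 = ((-3 + (3*2)/4) + 109) + 489 = ((-3 + (¼)*6) + 109) + 489 = ((-3 + 3/2) + 109) + 489 = (-3/2 + 109) + 489 = 215/2 + 489 = 1193/2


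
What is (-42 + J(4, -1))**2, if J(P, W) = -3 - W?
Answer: 1936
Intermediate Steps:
(-42 + J(4, -1))**2 = (-42 + (-3 - 1*(-1)))**2 = (-42 + (-3 + 1))**2 = (-42 - 2)**2 = (-44)**2 = 1936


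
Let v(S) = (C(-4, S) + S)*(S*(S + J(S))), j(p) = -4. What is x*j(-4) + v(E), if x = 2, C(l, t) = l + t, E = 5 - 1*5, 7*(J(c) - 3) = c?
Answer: -8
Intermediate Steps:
J(c) = 3 + c/7
E = 0 (E = 5 - 5 = 0)
v(S) = S*(-4 + 2*S)*(3 + 8*S/7) (v(S) = ((-4 + S) + S)*(S*(S + (3 + S/7))) = (-4 + 2*S)*(S*(3 + 8*S/7)) = S*(-4 + 2*S)*(3 + 8*S/7))
x*j(-4) + v(E) = 2*(-4) + (2/7)*0*(-42 + 5*0 + 8*0**2) = -8 + (2/7)*0*(-42 + 0 + 8*0) = -8 + (2/7)*0*(-42 + 0 + 0) = -8 + (2/7)*0*(-42) = -8 + 0 = -8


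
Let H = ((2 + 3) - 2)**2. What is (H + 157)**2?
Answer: 27556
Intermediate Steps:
H = 9 (H = (5 - 2)**2 = 3**2 = 9)
(H + 157)**2 = (9 + 157)**2 = 166**2 = 27556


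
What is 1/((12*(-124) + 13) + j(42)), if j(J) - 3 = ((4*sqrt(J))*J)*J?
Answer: 23/32638952 + 441*sqrt(42)/130555808 ≈ 2.2596e-5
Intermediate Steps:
j(J) = 3 + 4*J**(5/2) (j(J) = 3 + ((4*sqrt(J))*J)*J = 3 + (4*J**(3/2))*J = 3 + 4*J**(5/2))
1/((12*(-124) + 13) + j(42)) = 1/((12*(-124) + 13) + (3 + 4*42**(5/2))) = 1/((-1488 + 13) + (3 + 4*(1764*sqrt(42)))) = 1/(-1475 + (3 + 7056*sqrt(42))) = 1/(-1472 + 7056*sqrt(42))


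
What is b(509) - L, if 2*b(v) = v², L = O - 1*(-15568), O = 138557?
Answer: -49169/2 ≈ -24585.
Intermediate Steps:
L = 154125 (L = 138557 - 1*(-15568) = 138557 + 15568 = 154125)
b(v) = v²/2
b(509) - L = (½)*509² - 1*154125 = (½)*259081 - 154125 = 259081/2 - 154125 = -49169/2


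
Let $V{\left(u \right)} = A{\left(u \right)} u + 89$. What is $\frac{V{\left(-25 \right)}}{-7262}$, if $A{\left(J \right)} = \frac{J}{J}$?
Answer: $- \frac{32}{3631} \approx -0.008813$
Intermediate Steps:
$A{\left(J \right)} = 1$
$V{\left(u \right)} = 89 + u$ ($V{\left(u \right)} = 1 u + 89 = u + 89 = 89 + u$)
$\frac{V{\left(-25 \right)}}{-7262} = \frac{89 - 25}{-7262} = 64 \left(- \frac{1}{7262}\right) = - \frac{32}{3631}$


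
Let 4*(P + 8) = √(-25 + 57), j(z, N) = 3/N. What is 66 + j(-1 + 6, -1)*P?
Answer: 90 - 3*√2 ≈ 85.757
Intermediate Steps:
P = -8 + √2 (P = -8 + √(-25 + 57)/4 = -8 + √32/4 = -8 + (4*√2)/4 = -8 + √2 ≈ -6.5858)
66 + j(-1 + 6, -1)*P = 66 + (3/(-1))*(-8 + √2) = 66 + (3*(-1))*(-8 + √2) = 66 - 3*(-8 + √2) = 66 + (24 - 3*√2) = 90 - 3*√2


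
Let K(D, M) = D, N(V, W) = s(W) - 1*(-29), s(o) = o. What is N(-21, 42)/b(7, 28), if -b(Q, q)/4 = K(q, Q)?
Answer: -71/112 ≈ -0.63393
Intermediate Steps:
N(V, W) = 29 + W (N(V, W) = W - 1*(-29) = W + 29 = 29 + W)
b(Q, q) = -4*q
N(-21, 42)/b(7, 28) = (29 + 42)/((-4*28)) = 71/(-112) = 71*(-1/112) = -71/112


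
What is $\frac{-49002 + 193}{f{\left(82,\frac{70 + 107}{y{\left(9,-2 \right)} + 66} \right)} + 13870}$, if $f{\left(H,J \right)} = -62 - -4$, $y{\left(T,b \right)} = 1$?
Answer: $- \frac{48809}{13812} \approx -3.5338$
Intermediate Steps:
$f{\left(H,J \right)} = -58$ ($f{\left(H,J \right)} = -62 + 4 = -58$)
$\frac{-49002 + 193}{f{\left(82,\frac{70 + 107}{y{\left(9,-2 \right)} + 66} \right)} + 13870} = \frac{-49002 + 193}{-58 + 13870} = - \frac{48809}{13812}$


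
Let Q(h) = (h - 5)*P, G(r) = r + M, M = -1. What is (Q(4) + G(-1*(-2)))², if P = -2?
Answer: 9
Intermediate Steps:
G(r) = -1 + r (G(r) = r - 1 = -1 + r)
Q(h) = 10 - 2*h (Q(h) = (h - 5)*(-2) = (-5 + h)*(-2) = 10 - 2*h)
(Q(4) + G(-1*(-2)))² = ((10 - 2*4) + (-1 - 1*(-2)))² = ((10 - 8) + (-1 + 2))² = (2 + 1)² = 3² = 9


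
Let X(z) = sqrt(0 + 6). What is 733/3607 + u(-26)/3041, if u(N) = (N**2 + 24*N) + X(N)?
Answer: 2416617/10968887 + sqrt(6)/3041 ≈ 0.22112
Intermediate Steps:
X(z) = sqrt(6)
u(N) = sqrt(6) + N**2 + 24*N (u(N) = (N**2 + 24*N) + sqrt(6) = sqrt(6) + N**2 + 24*N)
733/3607 + u(-26)/3041 = 733/3607 + (sqrt(6) + (-26)**2 + 24*(-26))/3041 = 733*(1/3607) + (sqrt(6) + 676 - 624)*(1/3041) = 733/3607 + (52 + sqrt(6))*(1/3041) = 733/3607 + (52/3041 + sqrt(6)/3041) = 2416617/10968887 + sqrt(6)/3041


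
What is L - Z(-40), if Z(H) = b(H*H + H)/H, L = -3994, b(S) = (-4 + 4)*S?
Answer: -3994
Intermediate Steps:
b(S) = 0 (b(S) = 0*S = 0)
Z(H) = 0 (Z(H) = 0/H = 0)
L - Z(-40) = -3994 - 1*0 = -3994 + 0 = -3994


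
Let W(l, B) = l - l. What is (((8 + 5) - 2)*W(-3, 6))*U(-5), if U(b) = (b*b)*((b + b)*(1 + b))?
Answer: 0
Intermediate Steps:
W(l, B) = 0
U(b) = 2*b**3*(1 + b) (U(b) = b**2*((2*b)*(1 + b)) = b**2*(2*b*(1 + b)) = 2*b**3*(1 + b))
(((8 + 5) - 2)*W(-3, 6))*U(-5) = (((8 + 5) - 2)*0)*(2*(-5)**3*(1 - 5)) = ((13 - 2)*0)*(2*(-125)*(-4)) = (11*0)*1000 = 0*1000 = 0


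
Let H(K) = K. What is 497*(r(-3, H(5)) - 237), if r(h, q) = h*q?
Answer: -125244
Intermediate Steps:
497*(r(-3, H(5)) - 237) = 497*(-3*5 - 237) = 497*(-15 - 237) = 497*(-252) = -125244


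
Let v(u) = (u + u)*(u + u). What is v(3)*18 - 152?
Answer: 496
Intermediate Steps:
v(u) = 4*u**2 (v(u) = (2*u)*(2*u) = 4*u**2)
v(3)*18 - 152 = (4*3**2)*18 - 152 = (4*9)*18 - 152 = 36*18 - 152 = 648 - 152 = 496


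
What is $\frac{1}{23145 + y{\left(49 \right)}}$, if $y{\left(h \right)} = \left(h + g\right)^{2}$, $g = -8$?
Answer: $\frac{1}{24826} \approx 4.028 \cdot 10^{-5}$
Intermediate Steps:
$y{\left(h \right)} = \left(-8 + h\right)^{2}$ ($y{\left(h \right)} = \left(h - 8\right)^{2} = \left(-8 + h\right)^{2}$)
$\frac{1}{23145 + y{\left(49 \right)}} = \frac{1}{23145 + \left(-8 + 49\right)^{2}} = \frac{1}{23145 + 41^{2}} = \frac{1}{23145 + 1681} = \frac{1}{24826}$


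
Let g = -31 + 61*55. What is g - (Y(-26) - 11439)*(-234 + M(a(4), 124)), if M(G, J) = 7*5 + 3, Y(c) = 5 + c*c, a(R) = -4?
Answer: -2105244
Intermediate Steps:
g = 3324 (g = -31 + 3355 = 3324)
Y(c) = 5 + c**2
M(G, J) = 38 (M(G, J) = 35 + 3 = 38)
g - (Y(-26) - 11439)*(-234 + M(a(4), 124)) = 3324 - ((5 + (-26)**2) - 11439)*(-234 + 38) = 3324 - ((5 + 676) - 11439)*(-196) = 3324 - (681 - 11439)*(-196) = 3324 - (-10758)*(-196) = 3324 - 1*2108568 = 3324 - 2108568 = -2105244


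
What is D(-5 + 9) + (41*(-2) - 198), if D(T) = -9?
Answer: -289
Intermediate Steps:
D(-5 + 9) + (41*(-2) - 198) = -9 + (41*(-2) - 198) = -9 + (-82 - 198) = -9 - 280 = -289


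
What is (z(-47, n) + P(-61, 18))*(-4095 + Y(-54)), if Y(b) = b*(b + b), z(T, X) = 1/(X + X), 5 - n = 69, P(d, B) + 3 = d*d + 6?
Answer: 827977527/128 ≈ 6.4686e+6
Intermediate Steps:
P(d, B) = 3 + d² (P(d, B) = -3 + (d*d + 6) = -3 + (d² + 6) = -3 + (6 + d²) = 3 + d²)
n = -64 (n = 5 - 1*69 = 5 - 69 = -64)
z(T, X) = 1/(2*X)
Y(b) = 2*b² (Y(b) = b*(2*b) = 2*b²)
(z(-47, n) + P(-61, 18))*(-4095 + Y(-54)) = ((½)/(-64) + (3 + (-61)²))*(-4095 + 2*(-54)²) = ((½)*(-1/64) + (3 + 3721))*(-4095 + 2*2916) = (-1/128 + 3724)*(-4095 + 5832) = (476671/128)*1737 = 827977527/128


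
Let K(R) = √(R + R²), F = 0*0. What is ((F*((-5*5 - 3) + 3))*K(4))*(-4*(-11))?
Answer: 0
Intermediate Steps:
F = 0
((F*((-5*5 - 3) + 3))*K(4))*(-4*(-11)) = ((0*((-5*5 - 3) + 3))*√(4*(1 + 4)))*(-4*(-11)) = ((0*((-25 - 3) + 3))*√(4*5))*44 = ((0*(-28 + 3))*√20)*44 = ((0*(-25))*(2*√5))*44 = (0*(2*√5))*44 = 0*44 = 0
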